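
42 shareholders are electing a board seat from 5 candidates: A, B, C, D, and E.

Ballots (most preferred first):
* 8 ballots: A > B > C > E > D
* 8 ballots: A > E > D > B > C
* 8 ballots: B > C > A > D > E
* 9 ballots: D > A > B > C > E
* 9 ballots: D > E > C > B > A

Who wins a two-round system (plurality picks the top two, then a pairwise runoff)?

Round 1 first-place votes: A 16, B 8, C 0, D 18, E 0. D and A advance.
Runoff: D is ranked above A on 18 ballots, A above D on 24.

A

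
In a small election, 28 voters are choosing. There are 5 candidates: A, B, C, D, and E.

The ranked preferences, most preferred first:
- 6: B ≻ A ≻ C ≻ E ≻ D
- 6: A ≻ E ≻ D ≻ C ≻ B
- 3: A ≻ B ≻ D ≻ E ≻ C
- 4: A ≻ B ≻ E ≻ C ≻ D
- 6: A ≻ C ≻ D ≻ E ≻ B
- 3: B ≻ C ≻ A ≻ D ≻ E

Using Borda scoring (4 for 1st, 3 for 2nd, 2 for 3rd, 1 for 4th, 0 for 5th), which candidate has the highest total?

A: 6×3 + 6×4 + 3×4 + 4×4 + 6×4 + 3×2 = 100
B: 6×4 + 6×0 + 3×3 + 4×3 + 6×0 + 3×4 = 57
C: 6×2 + 6×1 + 3×0 + 4×1 + 6×3 + 3×3 = 49
D: 6×0 + 6×2 + 3×2 + 4×0 + 6×2 + 3×1 = 33
E: 6×1 + 6×3 + 3×1 + 4×2 + 6×1 + 3×0 = 41

A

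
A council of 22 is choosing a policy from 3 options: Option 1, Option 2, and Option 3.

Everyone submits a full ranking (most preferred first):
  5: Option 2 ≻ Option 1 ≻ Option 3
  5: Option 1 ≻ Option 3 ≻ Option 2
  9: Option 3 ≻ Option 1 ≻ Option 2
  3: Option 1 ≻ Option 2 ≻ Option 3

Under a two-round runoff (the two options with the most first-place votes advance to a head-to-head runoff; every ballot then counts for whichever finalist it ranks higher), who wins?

Round 1 first-place votes: Option 1 8, Option 2 5, Option 3 9. Option 3 and Option 1 advance.
Runoff: Option 3 is ranked above Option 1 on 9 ballots, Option 1 above Option 3 on 13.

Option 1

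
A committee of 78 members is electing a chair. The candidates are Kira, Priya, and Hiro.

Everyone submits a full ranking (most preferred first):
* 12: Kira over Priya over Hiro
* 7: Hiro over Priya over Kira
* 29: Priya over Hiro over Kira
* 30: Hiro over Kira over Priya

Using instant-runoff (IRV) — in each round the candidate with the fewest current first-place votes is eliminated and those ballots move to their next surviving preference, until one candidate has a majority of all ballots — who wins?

Priya

Round 1: Kira 12, Priya 29, Hiro 37. Kira eliminated.
Round 2: Priya 41, Hiro 37. Priya has a majority (≥40).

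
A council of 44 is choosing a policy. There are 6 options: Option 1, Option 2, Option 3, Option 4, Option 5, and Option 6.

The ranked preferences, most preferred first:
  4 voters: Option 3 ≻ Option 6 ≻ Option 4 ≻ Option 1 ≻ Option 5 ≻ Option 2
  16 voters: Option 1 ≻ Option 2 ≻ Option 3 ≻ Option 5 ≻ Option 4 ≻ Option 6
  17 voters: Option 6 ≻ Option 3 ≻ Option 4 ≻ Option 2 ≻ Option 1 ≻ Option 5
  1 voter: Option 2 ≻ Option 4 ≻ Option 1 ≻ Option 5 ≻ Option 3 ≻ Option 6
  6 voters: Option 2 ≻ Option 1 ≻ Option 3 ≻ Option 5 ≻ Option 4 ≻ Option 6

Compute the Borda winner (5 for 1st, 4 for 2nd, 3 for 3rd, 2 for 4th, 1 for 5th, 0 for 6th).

Option 1: 4×2 + 16×5 + 17×1 + 1×3 + 6×4 = 132
Option 2: 4×0 + 16×4 + 17×2 + 1×5 + 6×5 = 133
Option 3: 4×5 + 16×3 + 17×4 + 1×1 + 6×3 = 155
Option 4: 4×3 + 16×1 + 17×3 + 1×4 + 6×1 = 89
Option 5: 4×1 + 16×2 + 17×0 + 1×2 + 6×2 = 50
Option 6: 4×4 + 16×0 + 17×5 + 1×0 + 6×0 = 101

Option 3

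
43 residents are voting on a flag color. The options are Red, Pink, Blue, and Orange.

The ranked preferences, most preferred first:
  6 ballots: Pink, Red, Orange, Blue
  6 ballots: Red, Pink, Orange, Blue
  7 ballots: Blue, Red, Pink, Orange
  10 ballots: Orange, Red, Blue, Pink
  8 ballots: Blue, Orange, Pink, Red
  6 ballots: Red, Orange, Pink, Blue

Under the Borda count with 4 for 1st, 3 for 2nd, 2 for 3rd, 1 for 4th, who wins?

Red: 6×3 + 6×4 + 7×3 + 10×3 + 8×1 + 6×4 = 125
Pink: 6×4 + 6×3 + 7×2 + 10×1 + 8×2 + 6×2 = 94
Blue: 6×1 + 6×1 + 7×4 + 10×2 + 8×4 + 6×1 = 98
Orange: 6×2 + 6×2 + 7×1 + 10×4 + 8×3 + 6×3 = 113

Red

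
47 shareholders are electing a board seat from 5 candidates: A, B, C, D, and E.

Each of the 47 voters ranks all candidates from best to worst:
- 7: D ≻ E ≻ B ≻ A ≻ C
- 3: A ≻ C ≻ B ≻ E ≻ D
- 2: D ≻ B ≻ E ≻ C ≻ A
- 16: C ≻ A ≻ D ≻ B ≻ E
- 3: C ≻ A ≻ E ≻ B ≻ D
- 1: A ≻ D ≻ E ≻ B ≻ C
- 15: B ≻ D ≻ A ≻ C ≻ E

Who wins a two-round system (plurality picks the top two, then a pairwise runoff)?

Round 1 first-place votes: A 4, B 15, C 19, D 9, E 0. C and B advance.
Runoff: C is ranked above B on 22 ballots, B above C on 25.

B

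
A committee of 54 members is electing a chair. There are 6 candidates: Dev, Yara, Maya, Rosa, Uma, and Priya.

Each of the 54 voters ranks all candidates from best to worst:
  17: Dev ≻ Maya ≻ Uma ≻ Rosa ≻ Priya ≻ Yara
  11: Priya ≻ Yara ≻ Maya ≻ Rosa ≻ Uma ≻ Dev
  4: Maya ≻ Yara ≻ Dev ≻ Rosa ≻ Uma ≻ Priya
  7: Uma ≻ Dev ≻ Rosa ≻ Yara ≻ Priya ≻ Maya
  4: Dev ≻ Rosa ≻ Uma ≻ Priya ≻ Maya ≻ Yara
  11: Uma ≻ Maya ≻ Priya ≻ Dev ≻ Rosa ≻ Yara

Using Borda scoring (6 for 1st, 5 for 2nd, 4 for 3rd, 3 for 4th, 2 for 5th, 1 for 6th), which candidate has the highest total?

Maya

Dev: 17×6 + 11×1 + 4×4 + 7×5 + 4×6 + 11×3 = 221
Yara: 17×1 + 11×5 + 4×5 + 7×3 + 4×1 + 11×1 = 128
Maya: 17×5 + 11×4 + 4×6 + 7×1 + 4×2 + 11×5 = 223
Rosa: 17×3 + 11×3 + 4×3 + 7×4 + 4×5 + 11×2 = 166
Uma: 17×4 + 11×2 + 4×2 + 7×6 + 4×4 + 11×6 = 222
Priya: 17×2 + 11×6 + 4×1 + 7×2 + 4×3 + 11×4 = 174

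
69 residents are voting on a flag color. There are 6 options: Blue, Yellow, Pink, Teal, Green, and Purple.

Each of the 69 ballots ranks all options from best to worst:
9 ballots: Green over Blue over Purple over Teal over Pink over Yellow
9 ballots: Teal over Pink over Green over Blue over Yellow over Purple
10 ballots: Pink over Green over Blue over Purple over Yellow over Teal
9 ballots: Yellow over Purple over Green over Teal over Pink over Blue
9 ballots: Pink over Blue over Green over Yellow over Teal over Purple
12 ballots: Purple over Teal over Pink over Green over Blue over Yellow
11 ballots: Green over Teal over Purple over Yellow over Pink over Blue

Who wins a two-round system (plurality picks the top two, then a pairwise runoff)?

Round 1 first-place votes: Blue 0, Yellow 9, Pink 19, Teal 9, Green 20, Purple 12. Green and Pink advance.
Runoff: Green is ranked above Pink on 29 ballots, Pink above Green on 40.

Pink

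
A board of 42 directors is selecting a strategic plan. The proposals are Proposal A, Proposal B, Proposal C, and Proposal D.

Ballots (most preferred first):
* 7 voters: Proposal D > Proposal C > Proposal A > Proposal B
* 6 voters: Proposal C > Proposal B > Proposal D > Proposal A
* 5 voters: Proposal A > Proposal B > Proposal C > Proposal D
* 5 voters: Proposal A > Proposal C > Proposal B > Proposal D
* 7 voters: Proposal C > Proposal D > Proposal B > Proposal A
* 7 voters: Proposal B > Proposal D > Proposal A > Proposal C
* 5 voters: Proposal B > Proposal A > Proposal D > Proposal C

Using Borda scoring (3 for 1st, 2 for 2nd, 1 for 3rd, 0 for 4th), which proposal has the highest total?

Proposal B

Proposal A: 7×1 + 6×0 + 5×3 + 5×3 + 7×0 + 7×1 + 5×2 = 54
Proposal B: 7×0 + 6×2 + 5×2 + 5×1 + 7×1 + 7×3 + 5×3 = 70
Proposal C: 7×2 + 6×3 + 5×1 + 5×2 + 7×3 + 7×0 + 5×0 = 68
Proposal D: 7×3 + 6×1 + 5×0 + 5×0 + 7×2 + 7×2 + 5×1 = 60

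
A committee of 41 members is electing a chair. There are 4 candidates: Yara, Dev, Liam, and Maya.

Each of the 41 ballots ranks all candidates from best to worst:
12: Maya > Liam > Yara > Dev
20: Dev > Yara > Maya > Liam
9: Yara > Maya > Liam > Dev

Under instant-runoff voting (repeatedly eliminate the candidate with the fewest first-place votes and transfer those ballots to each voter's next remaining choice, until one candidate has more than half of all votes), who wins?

Round 1: Yara 9, Dev 20, Liam 0, Maya 12. Liam eliminated.
Round 2: Yara 9, Dev 20, Maya 12. Yara eliminated.
Round 3: Dev 20, Maya 21. Maya has a majority (≥21).

Maya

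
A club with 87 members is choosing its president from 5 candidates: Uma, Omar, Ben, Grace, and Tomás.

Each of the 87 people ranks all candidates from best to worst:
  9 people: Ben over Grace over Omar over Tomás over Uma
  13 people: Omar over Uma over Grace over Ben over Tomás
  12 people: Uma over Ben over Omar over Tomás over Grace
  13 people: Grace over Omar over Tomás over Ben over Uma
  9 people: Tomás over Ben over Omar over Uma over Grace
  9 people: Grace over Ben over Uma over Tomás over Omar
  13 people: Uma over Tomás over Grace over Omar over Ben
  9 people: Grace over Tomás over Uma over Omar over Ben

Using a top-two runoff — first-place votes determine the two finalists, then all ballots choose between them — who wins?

Round 1 first-place votes: Uma 25, Omar 13, Ben 9, Grace 31, Tomás 9. Grace and Uma advance.
Runoff: Grace is ranked above Uma on 40 ballots, Uma above Grace on 47.

Uma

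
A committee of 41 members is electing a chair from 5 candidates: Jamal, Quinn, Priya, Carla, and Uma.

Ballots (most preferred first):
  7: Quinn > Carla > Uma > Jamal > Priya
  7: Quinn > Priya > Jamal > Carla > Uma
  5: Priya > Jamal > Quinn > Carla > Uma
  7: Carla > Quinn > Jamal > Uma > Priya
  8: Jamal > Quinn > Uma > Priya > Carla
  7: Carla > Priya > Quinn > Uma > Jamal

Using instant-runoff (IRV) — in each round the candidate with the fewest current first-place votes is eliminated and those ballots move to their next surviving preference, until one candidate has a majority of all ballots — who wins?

Round 1: Jamal 8, Quinn 14, Priya 5, Carla 14, Uma 0. Uma eliminated.
Round 2: Jamal 8, Quinn 14, Priya 5, Carla 14. Priya eliminated.
Round 3: Jamal 13, Quinn 14, Carla 14. Jamal eliminated.
Round 4: Quinn 27, Carla 14. Quinn has a majority (≥21).

Quinn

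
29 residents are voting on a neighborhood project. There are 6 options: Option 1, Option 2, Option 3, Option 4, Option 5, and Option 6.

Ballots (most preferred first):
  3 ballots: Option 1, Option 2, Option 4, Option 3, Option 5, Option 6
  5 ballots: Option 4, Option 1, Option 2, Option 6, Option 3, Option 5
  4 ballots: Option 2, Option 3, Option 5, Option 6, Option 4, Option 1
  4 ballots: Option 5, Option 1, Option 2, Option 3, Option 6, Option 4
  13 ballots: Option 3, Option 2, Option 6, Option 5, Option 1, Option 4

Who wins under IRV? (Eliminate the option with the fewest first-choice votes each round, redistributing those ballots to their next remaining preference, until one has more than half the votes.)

Option 2

Round 1: Option 1 3, Option 2 4, Option 3 13, Option 4 5, Option 5 4, Option 6 0. Option 6 eliminated.
Round 2: Option 1 3, Option 2 4, Option 3 13, Option 4 5, Option 5 4. Option 1 eliminated.
Round 3: Option 2 7, Option 3 13, Option 4 5, Option 5 4. Option 5 eliminated.
Round 4: Option 2 11, Option 3 13, Option 4 5. Option 4 eliminated.
Round 5: Option 2 16, Option 3 13. Option 2 has a majority (≥15).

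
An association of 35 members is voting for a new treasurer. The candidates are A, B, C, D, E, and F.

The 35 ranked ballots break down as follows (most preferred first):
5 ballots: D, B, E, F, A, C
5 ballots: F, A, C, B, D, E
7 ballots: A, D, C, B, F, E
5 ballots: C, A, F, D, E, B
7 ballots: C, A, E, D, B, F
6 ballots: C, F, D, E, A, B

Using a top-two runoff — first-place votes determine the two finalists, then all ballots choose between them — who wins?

Round 1 first-place votes: A 7, B 0, C 18, D 5, E 0, F 5. C and A advance.
Runoff: C is ranked above A on 18 ballots, A above C on 17.

C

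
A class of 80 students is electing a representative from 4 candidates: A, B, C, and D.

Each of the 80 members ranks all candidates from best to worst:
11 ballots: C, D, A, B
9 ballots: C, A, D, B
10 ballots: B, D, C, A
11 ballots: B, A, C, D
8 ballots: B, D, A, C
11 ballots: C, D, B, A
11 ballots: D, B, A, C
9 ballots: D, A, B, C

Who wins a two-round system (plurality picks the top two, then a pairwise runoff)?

B

Round 1 first-place votes: A 0, B 29, C 31, D 20. C and B advance.
Runoff: C is ranked above B on 31 ballots, B above C on 49.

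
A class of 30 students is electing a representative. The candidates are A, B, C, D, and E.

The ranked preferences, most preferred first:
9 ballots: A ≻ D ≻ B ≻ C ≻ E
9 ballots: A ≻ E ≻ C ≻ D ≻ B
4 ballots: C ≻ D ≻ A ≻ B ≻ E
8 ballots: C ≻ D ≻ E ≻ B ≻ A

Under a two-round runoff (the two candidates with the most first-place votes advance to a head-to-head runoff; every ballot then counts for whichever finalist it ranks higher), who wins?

Round 1 first-place votes: A 18, B 0, C 12, D 0, E 0. A and C advance.
Runoff: A is ranked above C on 18 ballots, C above A on 12.

A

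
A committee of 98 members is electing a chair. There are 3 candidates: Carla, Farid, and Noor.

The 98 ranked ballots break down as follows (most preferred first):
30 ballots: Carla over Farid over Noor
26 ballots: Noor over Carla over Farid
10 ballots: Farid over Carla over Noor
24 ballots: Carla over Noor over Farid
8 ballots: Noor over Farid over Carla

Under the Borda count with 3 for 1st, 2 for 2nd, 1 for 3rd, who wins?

Carla

Carla: 30×3 + 26×2 + 10×2 + 24×3 + 8×1 = 242
Farid: 30×2 + 26×1 + 10×3 + 24×1 + 8×2 = 156
Noor: 30×1 + 26×3 + 10×1 + 24×2 + 8×3 = 190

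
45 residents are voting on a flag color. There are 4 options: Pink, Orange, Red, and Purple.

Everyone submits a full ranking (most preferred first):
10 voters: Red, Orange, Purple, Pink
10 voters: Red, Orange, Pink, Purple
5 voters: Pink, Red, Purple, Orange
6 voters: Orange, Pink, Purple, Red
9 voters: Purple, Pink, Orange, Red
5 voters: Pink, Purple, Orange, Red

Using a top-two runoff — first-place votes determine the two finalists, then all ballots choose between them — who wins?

Round 1 first-place votes: Pink 10, Orange 6, Red 20, Purple 9. Red and Pink advance.
Runoff: Red is ranked above Pink on 20 ballots, Pink above Red on 25.

Pink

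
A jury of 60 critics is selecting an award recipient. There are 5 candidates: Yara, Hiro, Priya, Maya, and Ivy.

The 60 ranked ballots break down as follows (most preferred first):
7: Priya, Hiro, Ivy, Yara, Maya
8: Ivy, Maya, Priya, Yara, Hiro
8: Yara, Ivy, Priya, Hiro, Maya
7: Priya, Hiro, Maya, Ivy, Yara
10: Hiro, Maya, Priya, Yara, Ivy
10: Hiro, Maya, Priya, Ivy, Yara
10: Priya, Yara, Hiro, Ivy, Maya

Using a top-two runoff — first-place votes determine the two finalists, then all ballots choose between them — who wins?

Round 1 first-place votes: Yara 8, Hiro 20, Priya 24, Maya 0, Ivy 8. Priya and Hiro advance.
Runoff: Priya is ranked above Hiro on 40 ballots, Hiro above Priya on 20.

Priya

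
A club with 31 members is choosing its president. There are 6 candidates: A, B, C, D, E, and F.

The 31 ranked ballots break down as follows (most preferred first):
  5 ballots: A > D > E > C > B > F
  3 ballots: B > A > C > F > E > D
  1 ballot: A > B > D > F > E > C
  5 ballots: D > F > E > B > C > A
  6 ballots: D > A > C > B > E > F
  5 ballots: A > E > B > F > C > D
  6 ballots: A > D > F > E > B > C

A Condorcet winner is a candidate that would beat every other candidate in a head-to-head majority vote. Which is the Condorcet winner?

A vs B: 23–8
A vs C: 26–5
A vs D: 20–11
A vs E: 26–5
A vs F: 26–5
A beats every other candidate.

A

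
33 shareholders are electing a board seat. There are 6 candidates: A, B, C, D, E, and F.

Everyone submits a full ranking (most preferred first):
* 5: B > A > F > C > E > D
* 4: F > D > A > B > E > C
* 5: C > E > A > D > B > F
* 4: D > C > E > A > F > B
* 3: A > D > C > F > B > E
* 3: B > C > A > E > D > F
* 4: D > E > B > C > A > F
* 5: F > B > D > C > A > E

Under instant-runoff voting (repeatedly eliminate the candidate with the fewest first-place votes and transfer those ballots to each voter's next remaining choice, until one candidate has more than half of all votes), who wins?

Round 1: A 3, B 8, C 5, D 8, E 0, F 9. E eliminated.
Round 2: A 3, B 8, C 5, D 8, F 9. A eliminated.
Round 3: B 8, C 5, D 11, F 9. C eliminated.
Round 4: B 8, D 16, F 9. B eliminated.
Round 5: D 19, F 14. D has a majority (≥17).

D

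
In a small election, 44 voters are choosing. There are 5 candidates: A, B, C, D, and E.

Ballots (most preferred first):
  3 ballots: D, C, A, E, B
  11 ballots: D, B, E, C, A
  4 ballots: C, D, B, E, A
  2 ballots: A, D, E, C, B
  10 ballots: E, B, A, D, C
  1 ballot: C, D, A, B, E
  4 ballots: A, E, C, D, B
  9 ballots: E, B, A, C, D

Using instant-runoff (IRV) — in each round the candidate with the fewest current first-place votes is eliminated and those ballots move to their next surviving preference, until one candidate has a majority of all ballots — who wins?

E

Round 1: A 6, B 0, C 5, D 14, E 19. B eliminated.
Round 2: A 6, C 5, D 14, E 19. C eliminated.
Round 3: A 6, D 19, E 19. A eliminated.
Round 4: D 21, E 23. E has a majority (≥23).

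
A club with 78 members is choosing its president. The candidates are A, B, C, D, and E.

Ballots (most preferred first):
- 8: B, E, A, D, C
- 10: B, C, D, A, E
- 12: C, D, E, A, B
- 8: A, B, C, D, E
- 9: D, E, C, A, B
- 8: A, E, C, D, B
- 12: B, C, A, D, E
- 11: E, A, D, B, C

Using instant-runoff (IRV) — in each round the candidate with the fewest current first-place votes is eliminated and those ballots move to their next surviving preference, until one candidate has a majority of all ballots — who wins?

E

Round 1: A 16, B 30, C 12, D 9, E 11. D eliminated.
Round 2: A 16, B 30, C 12, E 20. C eliminated.
Round 3: A 16, B 30, E 32. A eliminated.
Round 4: B 38, E 40. E has a majority (≥40).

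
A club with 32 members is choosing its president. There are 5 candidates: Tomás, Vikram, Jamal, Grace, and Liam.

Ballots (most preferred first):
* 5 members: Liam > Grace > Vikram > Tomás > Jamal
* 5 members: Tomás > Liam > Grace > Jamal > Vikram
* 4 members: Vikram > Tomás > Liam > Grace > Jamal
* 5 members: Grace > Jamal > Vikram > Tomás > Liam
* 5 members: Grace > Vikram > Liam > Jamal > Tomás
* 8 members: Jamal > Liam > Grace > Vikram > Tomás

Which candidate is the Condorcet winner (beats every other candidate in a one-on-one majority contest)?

Liam vs Tomás: 18–14
Liam vs Vikram: 18–14
Liam vs Jamal: 19–13
Liam vs Grace: 22–10
Liam beats every other candidate.

Liam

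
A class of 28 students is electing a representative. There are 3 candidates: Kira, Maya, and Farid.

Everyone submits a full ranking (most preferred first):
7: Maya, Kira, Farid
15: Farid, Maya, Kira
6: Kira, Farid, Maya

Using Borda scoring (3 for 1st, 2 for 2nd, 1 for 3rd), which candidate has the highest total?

Kira: 7×2 + 15×1 + 6×3 = 47
Maya: 7×3 + 15×2 + 6×1 = 57
Farid: 7×1 + 15×3 + 6×2 = 64

Farid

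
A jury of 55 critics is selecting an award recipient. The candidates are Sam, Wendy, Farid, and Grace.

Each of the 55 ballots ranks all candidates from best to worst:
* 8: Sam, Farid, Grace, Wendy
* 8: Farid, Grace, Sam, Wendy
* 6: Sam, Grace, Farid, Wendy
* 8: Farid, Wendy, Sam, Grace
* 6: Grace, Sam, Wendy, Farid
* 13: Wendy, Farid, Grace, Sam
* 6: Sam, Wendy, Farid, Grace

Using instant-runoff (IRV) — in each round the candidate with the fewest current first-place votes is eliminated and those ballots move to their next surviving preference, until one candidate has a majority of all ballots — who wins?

Farid

Round 1: Sam 20, Wendy 13, Farid 16, Grace 6. Grace eliminated.
Round 2: Sam 26, Wendy 13, Farid 16. Wendy eliminated.
Round 3: Sam 26, Farid 29. Farid has a majority (≥28).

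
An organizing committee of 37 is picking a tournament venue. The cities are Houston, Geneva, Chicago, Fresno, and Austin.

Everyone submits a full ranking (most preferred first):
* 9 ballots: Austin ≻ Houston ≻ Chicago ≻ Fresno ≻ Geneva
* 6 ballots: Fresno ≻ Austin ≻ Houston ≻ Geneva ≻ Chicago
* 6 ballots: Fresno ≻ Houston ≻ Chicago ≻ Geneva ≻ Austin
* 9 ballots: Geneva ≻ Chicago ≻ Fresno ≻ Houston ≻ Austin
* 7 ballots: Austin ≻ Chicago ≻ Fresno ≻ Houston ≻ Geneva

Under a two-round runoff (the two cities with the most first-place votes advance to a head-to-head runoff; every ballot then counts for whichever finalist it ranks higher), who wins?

Fresno

Round 1 first-place votes: Houston 0, Geneva 9, Chicago 0, Fresno 12, Austin 16. Austin and Fresno advance.
Runoff: Austin is ranked above Fresno on 16 ballots, Fresno above Austin on 21.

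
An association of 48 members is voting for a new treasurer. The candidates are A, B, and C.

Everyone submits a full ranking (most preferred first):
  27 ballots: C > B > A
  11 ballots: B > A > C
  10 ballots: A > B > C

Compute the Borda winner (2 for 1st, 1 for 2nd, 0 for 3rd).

A: 27×0 + 11×1 + 10×2 = 31
B: 27×1 + 11×2 + 10×1 = 59
C: 27×2 + 11×0 + 10×0 = 54

B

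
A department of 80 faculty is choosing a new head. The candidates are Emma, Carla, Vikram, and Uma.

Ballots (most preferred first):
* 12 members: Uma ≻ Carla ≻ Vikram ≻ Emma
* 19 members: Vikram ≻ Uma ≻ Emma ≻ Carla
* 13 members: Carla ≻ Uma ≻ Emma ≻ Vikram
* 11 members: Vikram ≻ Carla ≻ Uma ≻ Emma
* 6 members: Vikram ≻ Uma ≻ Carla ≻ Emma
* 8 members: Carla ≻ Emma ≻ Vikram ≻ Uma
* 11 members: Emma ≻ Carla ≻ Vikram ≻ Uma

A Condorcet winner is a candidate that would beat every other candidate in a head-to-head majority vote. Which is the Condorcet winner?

Carla vs Emma: 50–30
Carla vs Vikram: 44–36
Carla vs Uma: 43–37
Carla beats every other candidate.

Carla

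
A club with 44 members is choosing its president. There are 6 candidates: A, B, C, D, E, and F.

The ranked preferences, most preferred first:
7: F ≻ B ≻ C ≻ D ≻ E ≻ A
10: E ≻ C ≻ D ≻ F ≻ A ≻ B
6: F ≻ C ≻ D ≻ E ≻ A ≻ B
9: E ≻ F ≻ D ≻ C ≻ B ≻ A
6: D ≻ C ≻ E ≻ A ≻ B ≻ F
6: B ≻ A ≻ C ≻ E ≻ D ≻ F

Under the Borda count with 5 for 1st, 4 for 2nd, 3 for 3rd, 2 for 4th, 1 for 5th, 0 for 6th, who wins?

A: 7×0 + 10×1 + 6×1 + 9×0 + 6×2 + 6×4 = 52
B: 7×4 + 10×0 + 6×0 + 9×1 + 6×1 + 6×5 = 73
C: 7×3 + 10×4 + 6×4 + 9×2 + 6×4 + 6×3 = 145
D: 7×2 + 10×3 + 6×3 + 9×3 + 6×5 + 6×1 = 125
E: 7×1 + 10×5 + 6×2 + 9×5 + 6×3 + 6×2 = 144
F: 7×5 + 10×2 + 6×5 + 9×4 + 6×0 + 6×0 = 121

C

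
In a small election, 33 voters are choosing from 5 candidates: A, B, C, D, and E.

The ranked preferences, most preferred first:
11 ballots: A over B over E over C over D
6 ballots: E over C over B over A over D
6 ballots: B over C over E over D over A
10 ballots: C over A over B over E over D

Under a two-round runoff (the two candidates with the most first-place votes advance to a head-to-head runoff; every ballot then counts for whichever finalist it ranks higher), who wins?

C

Round 1 first-place votes: A 11, B 6, C 10, D 0, E 6. A and C advance.
Runoff: A is ranked above C on 11 ballots, C above A on 22.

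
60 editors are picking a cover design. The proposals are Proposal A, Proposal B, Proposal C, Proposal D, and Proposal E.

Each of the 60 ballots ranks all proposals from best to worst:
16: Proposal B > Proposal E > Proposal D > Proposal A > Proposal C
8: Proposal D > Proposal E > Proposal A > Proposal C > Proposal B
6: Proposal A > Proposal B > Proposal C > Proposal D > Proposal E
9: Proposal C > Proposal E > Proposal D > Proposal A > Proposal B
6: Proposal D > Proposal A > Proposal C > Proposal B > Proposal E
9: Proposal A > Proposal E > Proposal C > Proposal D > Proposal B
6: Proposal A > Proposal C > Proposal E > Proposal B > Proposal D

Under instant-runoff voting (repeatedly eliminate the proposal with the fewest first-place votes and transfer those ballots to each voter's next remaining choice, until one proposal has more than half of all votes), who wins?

Proposal D

Round 1: Proposal A 21, Proposal B 16, Proposal C 9, Proposal D 14, Proposal E 0. Proposal E eliminated.
Round 2: Proposal A 21, Proposal B 16, Proposal C 9, Proposal D 14. Proposal C eliminated.
Round 3: Proposal A 21, Proposal B 16, Proposal D 23. Proposal B eliminated.
Round 4: Proposal A 21, Proposal D 39. Proposal D has a majority (≥31).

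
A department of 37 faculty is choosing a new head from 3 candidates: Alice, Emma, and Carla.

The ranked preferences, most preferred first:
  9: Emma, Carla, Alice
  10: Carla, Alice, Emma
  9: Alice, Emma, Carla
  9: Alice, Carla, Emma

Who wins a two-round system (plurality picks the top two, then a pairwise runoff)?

Carla

Round 1 first-place votes: Alice 18, Emma 9, Carla 10. Alice and Carla advance.
Runoff: Alice is ranked above Carla on 18 ballots, Carla above Alice on 19.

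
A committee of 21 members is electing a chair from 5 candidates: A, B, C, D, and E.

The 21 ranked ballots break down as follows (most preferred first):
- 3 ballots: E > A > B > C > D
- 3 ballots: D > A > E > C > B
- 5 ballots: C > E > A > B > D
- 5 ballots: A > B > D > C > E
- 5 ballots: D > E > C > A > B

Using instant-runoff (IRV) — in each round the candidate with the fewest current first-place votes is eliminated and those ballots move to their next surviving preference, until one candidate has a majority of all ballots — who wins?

A

Round 1: A 5, B 0, C 5, D 8, E 3. B eliminated.
Round 2: A 5, C 5, D 8, E 3. E eliminated.
Round 3: A 8, C 5, D 8. C eliminated.
Round 4: A 13, D 8. A has a majority (≥11).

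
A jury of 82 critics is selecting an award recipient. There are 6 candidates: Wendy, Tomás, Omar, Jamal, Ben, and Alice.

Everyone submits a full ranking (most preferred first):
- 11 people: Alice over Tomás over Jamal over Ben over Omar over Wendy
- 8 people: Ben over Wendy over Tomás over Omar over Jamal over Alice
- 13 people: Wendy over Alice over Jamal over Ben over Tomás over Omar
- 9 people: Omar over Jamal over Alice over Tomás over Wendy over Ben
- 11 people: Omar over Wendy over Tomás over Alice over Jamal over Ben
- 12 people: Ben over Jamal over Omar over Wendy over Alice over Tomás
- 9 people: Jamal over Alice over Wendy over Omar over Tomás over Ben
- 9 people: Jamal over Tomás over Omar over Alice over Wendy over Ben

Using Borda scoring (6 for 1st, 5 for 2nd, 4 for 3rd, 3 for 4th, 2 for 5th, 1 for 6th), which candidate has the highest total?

Wendy: 11×1 + 8×5 + 13×6 + 9×2 + 11×5 + 12×3 + 9×4 + 9×2 = 292
Tomás: 11×5 + 8×4 + 13×2 + 9×3 + 11×4 + 12×1 + 9×2 + 9×5 = 259
Omar: 11×2 + 8×3 + 13×1 + 9×6 + 11×6 + 12×4 + 9×3 + 9×4 = 290
Jamal: 11×4 + 8×2 + 13×4 + 9×5 + 11×2 + 12×5 + 9×6 + 9×6 = 347
Ben: 11×3 + 8×6 + 13×3 + 9×1 + 11×1 + 12×6 + 9×1 + 9×1 = 230
Alice: 11×6 + 8×1 + 13×5 + 9×4 + 11×3 + 12×2 + 9×5 + 9×3 = 304

Jamal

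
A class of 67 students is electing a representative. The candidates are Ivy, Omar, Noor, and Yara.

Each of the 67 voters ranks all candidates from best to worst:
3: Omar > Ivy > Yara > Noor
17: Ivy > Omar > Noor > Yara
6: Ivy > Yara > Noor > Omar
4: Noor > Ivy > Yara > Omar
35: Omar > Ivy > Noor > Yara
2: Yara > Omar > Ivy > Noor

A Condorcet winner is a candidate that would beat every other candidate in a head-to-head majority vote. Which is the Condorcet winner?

Omar vs Ivy: 40–27
Omar vs Noor: 57–10
Omar vs Yara: 55–12
Omar beats every other candidate.

Omar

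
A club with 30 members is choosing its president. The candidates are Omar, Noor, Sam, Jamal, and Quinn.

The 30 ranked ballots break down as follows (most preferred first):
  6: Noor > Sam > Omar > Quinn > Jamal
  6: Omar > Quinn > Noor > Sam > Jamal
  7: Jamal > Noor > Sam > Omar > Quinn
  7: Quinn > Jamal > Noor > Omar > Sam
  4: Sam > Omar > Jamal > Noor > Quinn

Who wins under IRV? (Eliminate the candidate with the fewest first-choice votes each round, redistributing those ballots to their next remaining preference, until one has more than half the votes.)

Omar

Round 1: Omar 6, Noor 6, Sam 4, Jamal 7, Quinn 7. Sam eliminated.
Round 2: Omar 10, Noor 6, Jamal 7, Quinn 7. Noor eliminated.
Round 3: Omar 16, Jamal 7, Quinn 7. Omar has a majority (≥16).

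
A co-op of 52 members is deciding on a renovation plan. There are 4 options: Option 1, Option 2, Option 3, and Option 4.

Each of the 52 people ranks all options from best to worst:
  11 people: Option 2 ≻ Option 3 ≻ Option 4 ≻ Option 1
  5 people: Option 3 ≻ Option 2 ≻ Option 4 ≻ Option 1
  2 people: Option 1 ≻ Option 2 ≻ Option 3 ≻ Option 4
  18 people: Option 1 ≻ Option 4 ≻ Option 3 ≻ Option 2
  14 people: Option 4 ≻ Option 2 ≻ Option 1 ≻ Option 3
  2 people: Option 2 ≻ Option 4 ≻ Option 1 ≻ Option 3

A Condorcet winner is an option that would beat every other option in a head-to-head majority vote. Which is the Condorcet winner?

Option 4 vs Option 1: 32–20
Option 4 vs Option 2: 32–20
Option 4 vs Option 3: 34–18
Option 4 beats every other option.

Option 4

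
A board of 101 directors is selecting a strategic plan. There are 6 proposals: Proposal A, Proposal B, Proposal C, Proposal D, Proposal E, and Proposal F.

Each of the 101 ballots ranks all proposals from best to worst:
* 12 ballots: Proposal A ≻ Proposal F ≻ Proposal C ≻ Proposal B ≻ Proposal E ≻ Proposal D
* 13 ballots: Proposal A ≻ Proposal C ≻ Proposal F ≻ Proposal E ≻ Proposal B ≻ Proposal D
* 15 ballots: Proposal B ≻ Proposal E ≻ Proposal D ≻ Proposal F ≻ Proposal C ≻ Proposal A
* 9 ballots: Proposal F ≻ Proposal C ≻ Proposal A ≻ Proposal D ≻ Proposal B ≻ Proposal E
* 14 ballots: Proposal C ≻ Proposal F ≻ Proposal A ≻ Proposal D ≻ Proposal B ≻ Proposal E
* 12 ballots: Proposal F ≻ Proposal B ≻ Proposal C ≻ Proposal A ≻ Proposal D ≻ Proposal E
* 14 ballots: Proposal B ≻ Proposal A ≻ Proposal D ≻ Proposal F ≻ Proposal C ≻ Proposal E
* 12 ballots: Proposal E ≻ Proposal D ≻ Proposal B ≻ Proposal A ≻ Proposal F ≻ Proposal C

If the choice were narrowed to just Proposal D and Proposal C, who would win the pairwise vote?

Proposal D is ranked above Proposal C on 41 ballots; Proposal C above Proposal D on 60.

Proposal C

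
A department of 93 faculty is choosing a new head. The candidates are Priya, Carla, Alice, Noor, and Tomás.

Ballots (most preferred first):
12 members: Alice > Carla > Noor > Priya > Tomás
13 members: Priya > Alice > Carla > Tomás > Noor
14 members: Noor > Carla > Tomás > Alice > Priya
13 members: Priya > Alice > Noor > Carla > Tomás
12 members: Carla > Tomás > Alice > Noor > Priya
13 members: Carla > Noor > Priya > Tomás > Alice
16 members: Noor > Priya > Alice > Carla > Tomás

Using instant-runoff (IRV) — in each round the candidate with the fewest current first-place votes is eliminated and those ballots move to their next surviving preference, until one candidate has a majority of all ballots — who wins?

Carla

Round 1: Priya 26, Carla 25, Alice 12, Noor 30, Tomás 0. Tomás eliminated.
Round 2: Priya 26, Carla 25, Alice 12, Noor 30. Alice eliminated.
Round 3: Priya 26, Carla 37, Noor 30. Priya eliminated.
Round 4: Carla 50, Noor 43. Carla has a majority (≥47).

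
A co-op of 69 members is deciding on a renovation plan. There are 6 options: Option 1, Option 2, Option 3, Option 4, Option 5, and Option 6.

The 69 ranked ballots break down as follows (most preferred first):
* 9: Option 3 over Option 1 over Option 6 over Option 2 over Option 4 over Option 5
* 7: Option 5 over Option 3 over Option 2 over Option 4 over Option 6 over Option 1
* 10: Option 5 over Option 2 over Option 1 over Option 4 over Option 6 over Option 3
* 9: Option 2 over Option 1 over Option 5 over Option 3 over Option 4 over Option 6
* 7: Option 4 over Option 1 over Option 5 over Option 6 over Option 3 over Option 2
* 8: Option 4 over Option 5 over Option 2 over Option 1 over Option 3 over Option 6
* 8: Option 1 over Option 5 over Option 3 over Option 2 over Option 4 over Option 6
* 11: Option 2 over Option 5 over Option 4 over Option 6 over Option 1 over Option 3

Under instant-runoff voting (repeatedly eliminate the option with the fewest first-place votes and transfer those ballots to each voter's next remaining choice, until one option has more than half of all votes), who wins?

Round 1: Option 1 8, Option 2 20, Option 3 9, Option 4 15, Option 5 17, Option 6 0. Option 6 eliminated.
Round 2: Option 1 8, Option 2 20, Option 3 9, Option 4 15, Option 5 17. Option 1 eliminated.
Round 3: Option 2 20, Option 3 9, Option 4 15, Option 5 25. Option 3 eliminated.
Round 4: Option 2 29, Option 4 15, Option 5 25. Option 4 eliminated.
Round 5: Option 2 29, Option 5 40. Option 5 has a majority (≥35).

Option 5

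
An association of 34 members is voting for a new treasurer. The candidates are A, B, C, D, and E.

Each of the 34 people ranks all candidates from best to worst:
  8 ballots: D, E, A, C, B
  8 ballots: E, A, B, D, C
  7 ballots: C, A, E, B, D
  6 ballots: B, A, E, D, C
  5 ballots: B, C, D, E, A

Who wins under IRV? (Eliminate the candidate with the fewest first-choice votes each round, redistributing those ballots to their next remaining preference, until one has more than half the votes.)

Round 1: A 0, B 11, C 7, D 8, E 8. A eliminated.
Round 2: B 11, C 7, D 8, E 8. C eliminated.
Round 3: B 11, D 8, E 15. D eliminated.
Round 4: B 11, E 23. E has a majority (≥18).

E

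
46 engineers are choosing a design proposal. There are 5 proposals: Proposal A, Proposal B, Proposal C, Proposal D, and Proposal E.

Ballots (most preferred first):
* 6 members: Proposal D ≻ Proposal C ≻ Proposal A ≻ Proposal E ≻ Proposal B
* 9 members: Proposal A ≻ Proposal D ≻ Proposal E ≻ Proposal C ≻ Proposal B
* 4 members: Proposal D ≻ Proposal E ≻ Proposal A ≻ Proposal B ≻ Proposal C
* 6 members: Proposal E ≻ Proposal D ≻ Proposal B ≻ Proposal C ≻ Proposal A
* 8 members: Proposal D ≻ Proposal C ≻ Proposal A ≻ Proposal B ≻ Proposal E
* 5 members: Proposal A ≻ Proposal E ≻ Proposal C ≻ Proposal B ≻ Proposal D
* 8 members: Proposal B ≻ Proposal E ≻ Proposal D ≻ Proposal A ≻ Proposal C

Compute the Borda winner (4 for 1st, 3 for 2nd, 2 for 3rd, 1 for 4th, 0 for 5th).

Proposal A: 6×2 + 9×4 + 4×2 + 6×0 + 8×2 + 5×4 + 8×1 = 100
Proposal B: 6×0 + 9×0 + 4×1 + 6×2 + 8×1 + 5×1 + 8×4 = 61
Proposal C: 6×3 + 9×1 + 4×0 + 6×1 + 8×3 + 5×2 + 8×0 = 67
Proposal D: 6×4 + 9×3 + 4×4 + 6×3 + 8×4 + 5×0 + 8×2 = 133
Proposal E: 6×1 + 9×2 + 4×3 + 6×4 + 8×0 + 5×3 + 8×3 = 99

Proposal D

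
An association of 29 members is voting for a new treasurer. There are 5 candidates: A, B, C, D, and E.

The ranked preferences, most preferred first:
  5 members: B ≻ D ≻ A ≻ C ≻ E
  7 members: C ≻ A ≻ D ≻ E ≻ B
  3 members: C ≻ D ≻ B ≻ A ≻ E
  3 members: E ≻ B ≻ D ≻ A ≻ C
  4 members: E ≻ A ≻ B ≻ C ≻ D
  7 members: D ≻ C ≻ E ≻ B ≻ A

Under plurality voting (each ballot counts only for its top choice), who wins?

First-place votes: A 0, B 5, C 10, D 7, E 7.

C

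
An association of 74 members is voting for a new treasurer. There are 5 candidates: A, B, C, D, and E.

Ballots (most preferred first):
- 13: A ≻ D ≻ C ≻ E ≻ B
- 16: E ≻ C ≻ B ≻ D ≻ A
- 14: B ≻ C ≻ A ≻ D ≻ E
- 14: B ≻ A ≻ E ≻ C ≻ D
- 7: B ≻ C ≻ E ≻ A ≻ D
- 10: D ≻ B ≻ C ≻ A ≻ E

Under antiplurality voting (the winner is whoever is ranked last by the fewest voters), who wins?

Last-place votes: A 16, B 13, C 0, D 21, E 24.

C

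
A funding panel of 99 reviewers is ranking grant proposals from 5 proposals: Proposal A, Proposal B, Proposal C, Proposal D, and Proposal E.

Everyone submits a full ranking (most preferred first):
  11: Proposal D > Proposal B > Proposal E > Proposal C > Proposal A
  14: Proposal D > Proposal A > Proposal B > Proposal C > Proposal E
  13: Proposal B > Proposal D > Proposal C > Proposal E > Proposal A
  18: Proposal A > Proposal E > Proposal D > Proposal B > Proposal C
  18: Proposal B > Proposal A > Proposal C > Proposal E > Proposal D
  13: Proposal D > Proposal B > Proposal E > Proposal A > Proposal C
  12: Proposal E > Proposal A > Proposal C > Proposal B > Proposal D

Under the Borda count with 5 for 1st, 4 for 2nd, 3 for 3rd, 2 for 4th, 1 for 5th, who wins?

Proposal A: 11×1 + 14×4 + 13×1 + 18×5 + 18×4 + 13×2 + 12×4 = 316
Proposal B: 11×4 + 14×3 + 13×5 + 18×2 + 18×5 + 13×4 + 12×2 = 353
Proposal C: 11×2 + 14×2 + 13×3 + 18×1 + 18×3 + 13×1 + 12×3 = 210
Proposal D: 11×5 + 14×5 + 13×4 + 18×3 + 18×1 + 13×5 + 12×1 = 326
Proposal E: 11×3 + 14×1 + 13×2 + 18×4 + 18×2 + 13×3 + 12×5 = 280

Proposal B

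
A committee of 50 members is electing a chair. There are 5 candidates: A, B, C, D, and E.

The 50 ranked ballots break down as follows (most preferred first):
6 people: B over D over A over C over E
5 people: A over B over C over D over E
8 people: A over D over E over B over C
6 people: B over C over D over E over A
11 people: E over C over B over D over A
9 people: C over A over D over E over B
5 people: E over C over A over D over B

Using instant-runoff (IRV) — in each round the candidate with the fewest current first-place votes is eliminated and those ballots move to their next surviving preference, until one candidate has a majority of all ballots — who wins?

A

Round 1: A 13, B 12, C 9, D 0, E 16. D eliminated.
Round 2: A 13, B 12, C 9, E 16. C eliminated.
Round 3: A 22, B 12, E 16. B eliminated.
Round 4: A 28, E 22. A has a majority (≥26).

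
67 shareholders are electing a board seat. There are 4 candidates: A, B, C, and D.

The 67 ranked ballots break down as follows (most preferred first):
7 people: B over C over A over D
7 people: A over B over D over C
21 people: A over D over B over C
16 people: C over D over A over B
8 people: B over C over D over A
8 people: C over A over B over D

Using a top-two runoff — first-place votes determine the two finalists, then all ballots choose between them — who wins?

C

Round 1 first-place votes: A 28, B 15, C 24, D 0. A and C advance.
Runoff: A is ranked above C on 28 ballots, C above A on 39.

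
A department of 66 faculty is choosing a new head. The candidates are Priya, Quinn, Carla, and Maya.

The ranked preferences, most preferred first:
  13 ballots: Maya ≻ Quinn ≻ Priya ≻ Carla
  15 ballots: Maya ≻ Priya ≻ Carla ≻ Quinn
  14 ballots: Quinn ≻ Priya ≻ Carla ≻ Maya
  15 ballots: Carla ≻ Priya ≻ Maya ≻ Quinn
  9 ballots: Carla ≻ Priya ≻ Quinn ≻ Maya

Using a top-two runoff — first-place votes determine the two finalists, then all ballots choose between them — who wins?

Carla

Round 1 first-place votes: Priya 0, Quinn 14, Carla 24, Maya 28. Maya and Carla advance.
Runoff: Maya is ranked above Carla on 28 ballots, Carla above Maya on 38.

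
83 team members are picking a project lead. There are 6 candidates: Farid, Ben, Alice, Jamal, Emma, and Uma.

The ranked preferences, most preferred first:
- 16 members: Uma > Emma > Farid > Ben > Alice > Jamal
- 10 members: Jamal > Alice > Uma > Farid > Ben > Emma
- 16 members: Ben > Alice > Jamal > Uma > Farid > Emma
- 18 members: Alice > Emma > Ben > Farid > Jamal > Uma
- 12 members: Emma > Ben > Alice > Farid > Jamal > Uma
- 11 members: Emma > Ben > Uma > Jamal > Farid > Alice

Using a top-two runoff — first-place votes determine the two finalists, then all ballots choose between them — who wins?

Alice

Round 1 first-place votes: Farid 0, Ben 16, Alice 18, Jamal 10, Emma 23, Uma 16. Emma and Alice advance.
Runoff: Emma is ranked above Alice on 39 ballots, Alice above Emma on 44.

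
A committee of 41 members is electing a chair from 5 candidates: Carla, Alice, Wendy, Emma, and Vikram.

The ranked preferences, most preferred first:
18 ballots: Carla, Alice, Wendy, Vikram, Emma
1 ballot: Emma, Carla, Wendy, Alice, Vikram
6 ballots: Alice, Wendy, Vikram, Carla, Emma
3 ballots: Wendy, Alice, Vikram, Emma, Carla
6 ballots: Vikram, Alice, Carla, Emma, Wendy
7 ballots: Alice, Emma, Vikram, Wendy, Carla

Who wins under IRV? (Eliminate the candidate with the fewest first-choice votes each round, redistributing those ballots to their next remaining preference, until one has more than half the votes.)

Alice

Round 1: Carla 18, Alice 13, Wendy 3, Emma 1, Vikram 6. Emma eliminated.
Round 2: Carla 19, Alice 13, Wendy 3, Vikram 6. Wendy eliminated.
Round 3: Carla 19, Alice 16, Vikram 6. Vikram eliminated.
Round 4: Carla 19, Alice 22. Alice has a majority (≥21).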